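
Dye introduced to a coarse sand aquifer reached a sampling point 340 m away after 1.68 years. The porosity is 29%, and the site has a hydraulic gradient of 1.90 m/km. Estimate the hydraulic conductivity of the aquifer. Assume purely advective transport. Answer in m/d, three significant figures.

t = 1.68 years = 613.2 d
v = L / t = 340 / 613.2 = 0.5545 m/d
K = v · n / i = 0.5545 × 0.29 / 0.0019 = 84.6 m/d

84.6 m/d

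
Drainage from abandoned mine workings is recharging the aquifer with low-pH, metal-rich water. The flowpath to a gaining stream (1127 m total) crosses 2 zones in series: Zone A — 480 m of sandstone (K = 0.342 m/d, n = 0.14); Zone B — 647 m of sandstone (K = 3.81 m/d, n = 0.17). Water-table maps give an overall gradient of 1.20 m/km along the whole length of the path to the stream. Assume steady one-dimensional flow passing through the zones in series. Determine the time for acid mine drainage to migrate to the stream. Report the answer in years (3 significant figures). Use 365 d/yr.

Continuity: the same q passes through each zone, so ΔH = q·Σ(L_j/K_j) — the zones act as resistances in series.
Σ(L/K) = 480/0.342 + 647/3.81 = 1404 + 169.8 = 1573 d
K_eq = L_total / Σ(L/K) = 1127 / 1573 = 0.7163 m/d
q = K_eq · i = 0.7163 × 0.0012 = 8.596e-4 m/d (same in every zone)
Zone A: v = q/n = 8.596e-4/0.14 = 0.006140 m/d → t_A = 480/0.006140 = 78180 d
Zone B: v = q/n = 8.596e-4/0.17 = 0.005056 m/d → t_B = 647/0.005056 = 128000 d
Total t = 78180 + 128000 = 206100 d
   = 206100 / 365 = 565 yr

565 years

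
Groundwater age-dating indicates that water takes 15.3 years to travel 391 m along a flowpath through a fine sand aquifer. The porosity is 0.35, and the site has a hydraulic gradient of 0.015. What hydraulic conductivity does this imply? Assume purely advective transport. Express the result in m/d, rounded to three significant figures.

1.63 m/d

t = 15.3 years = 5585 d
v = L / t = 391 / 5585 = 0.07002 m/d
K = v · n / i = 0.07002 × 0.35 / 0.015 = 1.63 m/d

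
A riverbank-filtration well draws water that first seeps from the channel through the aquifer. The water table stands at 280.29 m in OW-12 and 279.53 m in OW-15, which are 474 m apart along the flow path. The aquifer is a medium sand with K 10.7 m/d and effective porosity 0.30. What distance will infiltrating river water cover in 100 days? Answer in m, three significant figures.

5.72 m

Hydraulic gradient i = (280.29 − 279.53) / 474 = 0.76 / 474 = 0.001603
Darcy flux q = K·i = 10.7 × 0.001603 = 0.01716 m/d
Average linear velocity = 0.01716 / 0.30 = 0.05719 m/d
L = v × T = 0.05719 × 100 = 5.719 m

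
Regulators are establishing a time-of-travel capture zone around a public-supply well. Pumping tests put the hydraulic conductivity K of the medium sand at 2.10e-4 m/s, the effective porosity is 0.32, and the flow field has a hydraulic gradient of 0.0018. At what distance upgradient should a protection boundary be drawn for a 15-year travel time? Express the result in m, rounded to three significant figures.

K = 2.10e-4 m/s × 86400 s/d = 18.14 m/d
Darcy flux q = K·i = 18.14 × 0.0018 = 0.03266 m/d
v_s = q/n_e = 0.03266/0.32 = 0.1021 m/d
T = 15 yr × 365 = 5475 d
L = v × T = 0.1021 × 5475 = 558.8 m

559 m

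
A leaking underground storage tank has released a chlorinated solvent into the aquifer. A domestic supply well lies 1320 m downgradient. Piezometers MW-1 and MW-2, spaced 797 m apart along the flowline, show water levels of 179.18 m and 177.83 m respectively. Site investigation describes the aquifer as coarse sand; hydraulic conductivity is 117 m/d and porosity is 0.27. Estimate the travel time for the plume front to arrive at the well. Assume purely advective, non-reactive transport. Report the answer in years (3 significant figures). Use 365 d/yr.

4.93 years

Hydraulic gradient i = (179.18 − 177.83) / 797 = 1.35 / 797 = 0.001694
Specific discharge q = 117 × 0.001694 = 0.1982 m/d
v = Ki/n = 117·0.001694/0.27 = 0.7340 m/d
t = L / v = 1320 / 0.7340 = 1798 d
   = 1798 / 365 = 4.93 yr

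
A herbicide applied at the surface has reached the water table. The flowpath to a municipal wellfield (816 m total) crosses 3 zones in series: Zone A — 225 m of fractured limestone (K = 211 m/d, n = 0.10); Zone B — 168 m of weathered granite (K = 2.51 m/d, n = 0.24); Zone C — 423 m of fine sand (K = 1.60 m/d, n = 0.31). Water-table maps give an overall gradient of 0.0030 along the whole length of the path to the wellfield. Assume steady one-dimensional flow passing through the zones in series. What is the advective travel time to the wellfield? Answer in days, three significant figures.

26300 days

Continuity: the same q passes through each zone, so ΔH = q·Σ(L_j/K_j) — the zones act as resistances in series.
Σ(L/K) = 225/211 + 168/2.51 + 423/1.60 = 1.066 + 66.93 + 264.4 = 332.4 d
K_eq = L_total / Σ(L/K) = 816 / 332.4 = 2.455 m/d
q = K_eq · i = 2.455 × 0.0030 = 0.007365 m/d (same in every zone)
Zone A: v = q/n = 0.007365/0.10 = 0.07365 m/d → t_A = 225/0.07365 = 3055 d
Zone B: v = q/n = 0.007365/0.24 = 0.03069 m/d → t_B = 168/0.03069 = 5474 d
Zone C: v = q/n = 0.007365/0.31 = 0.02376 m/d → t_C = 423/0.02376 = 17800 d
Total t = 3055 + 5474 + 17800 = 26330 d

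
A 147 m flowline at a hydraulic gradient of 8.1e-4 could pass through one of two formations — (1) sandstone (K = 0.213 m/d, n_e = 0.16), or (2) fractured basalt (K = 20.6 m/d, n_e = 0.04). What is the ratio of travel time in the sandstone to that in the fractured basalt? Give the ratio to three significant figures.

387

Unit 1 (sandstone): v = 0.213×8.1e-4/0.16 = 0.001078 m/d, t = 147/0.001078 = 136300 d
Unit 2 (fractured basalt): v = 20.6×8.1e-4/0.04 = 0.4171 m/d, t = 147/0.4171 = 352.4 d
t(sandstone) / t(fractured basalt) = 136300/352.4 = 387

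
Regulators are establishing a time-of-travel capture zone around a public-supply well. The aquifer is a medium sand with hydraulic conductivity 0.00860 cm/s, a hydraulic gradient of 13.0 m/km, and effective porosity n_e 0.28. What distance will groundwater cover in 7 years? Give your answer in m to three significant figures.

K = 0.00860 cm/s × 864 = 7.430 m/d
Darcy flux q = K·i = 7.430 × 0.013 = 0.09660 m/d
Seepage velocity v = q / n = 0.09660 / 0.28 = 0.3450 m/d
T = 7 yr × 365 = 2555 d
L = v × T = 0.3450 × 2555 = 881.4 m

881 m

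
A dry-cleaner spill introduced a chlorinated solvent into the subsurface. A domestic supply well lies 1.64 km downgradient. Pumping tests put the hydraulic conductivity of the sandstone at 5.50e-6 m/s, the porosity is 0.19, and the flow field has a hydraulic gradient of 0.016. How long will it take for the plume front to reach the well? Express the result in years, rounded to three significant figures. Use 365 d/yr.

K = 5.50e-6 m/s × 86400 s/d = 0.4752 m/d
q = Ki = 0.4752 × 0.016 = 0.007603 m/d
v = Ki/n = 0.4752·0.016/0.19 = 0.04002 m/d
L = 1.64 km = 1640 m
t = L / v = 1640 / 0.04002 = 40980 d
   = 40980 / 365 = 112 yr

112 years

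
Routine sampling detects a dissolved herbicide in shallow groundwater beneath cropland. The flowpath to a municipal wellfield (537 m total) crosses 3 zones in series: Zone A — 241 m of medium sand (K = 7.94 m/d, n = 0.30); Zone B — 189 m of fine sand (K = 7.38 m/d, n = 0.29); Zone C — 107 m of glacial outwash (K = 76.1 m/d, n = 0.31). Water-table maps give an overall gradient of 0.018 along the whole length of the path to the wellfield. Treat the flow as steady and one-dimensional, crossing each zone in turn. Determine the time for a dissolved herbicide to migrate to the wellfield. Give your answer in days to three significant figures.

951 days

Steady 1-D flow in series ⇒ the Darcy flux q is identical in every zone and the zone head losses add (resistances L/K in series).
Σ(L/K) = 241/7.94 + 189/7.38 + 107/76.1 = 30.35 + 25.61 + 1.406 = 57.37 d
K_eq = L_total / Σ(L/K) = 537 / 57.37 = 9.361 m/d
q = K_eq · i = 9.361 × 0.018 = 0.1685 m/d (same in every zone)
Zone A: v = q/n = 0.1685/0.30 = 0.5616 m/d → t_A = 241/0.5616 = 429.1 d
Zone B: v = q/n = 0.1685/0.29 = 0.5810 m/d → t_B = 189/0.5810 = 325.3 d
Zone C: v = q/n = 0.1685/0.31 = 0.5435 m/d → t_C = 107/0.5435 = 196.9 d
Total t = 429.1 + 325.3 + 196.9 = 951.3 d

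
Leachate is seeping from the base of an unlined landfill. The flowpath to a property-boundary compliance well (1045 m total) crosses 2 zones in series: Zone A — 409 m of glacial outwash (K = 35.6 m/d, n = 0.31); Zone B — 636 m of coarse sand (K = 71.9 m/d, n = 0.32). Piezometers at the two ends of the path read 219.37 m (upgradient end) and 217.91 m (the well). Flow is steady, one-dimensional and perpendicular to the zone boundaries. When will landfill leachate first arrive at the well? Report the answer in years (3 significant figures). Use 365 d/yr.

12.6 years

Total head drop ΔH = 219.37 − 217.91 = 1.46 m
Continuity: the same q passes through each zone, so ΔH = q·Σ(L_j/K_j) — the zones act as resistances in series.
Σ(L/K) = 409/35.6 + 636/71.9 = 11.49 + 8.846 = 20.33 d
q = ΔH / Σ(L/K) = 1.46 / 20.33 = 0.07180 m/d (same in every zone)
Zone A: v = q/n = 0.07180/0.31 = 0.2316 m/d → t_A = 409/0.2316 = 1766 d
Zone B: v = q/n = 0.07180/0.32 = 0.2244 m/d → t_B = 636/0.2244 = 2835 d
Total t = 1766 + 2835 = 4600 d
   = 4600 / 365 = 12.6 yr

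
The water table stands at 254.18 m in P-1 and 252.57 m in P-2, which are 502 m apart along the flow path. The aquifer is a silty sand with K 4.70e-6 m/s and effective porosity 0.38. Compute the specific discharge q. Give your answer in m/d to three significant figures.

0.00130 m/d

Hydraulic gradient i = (254.18 − 252.57) / 502 = 1.61 / 502 = 0.003207
K = 4.70e-6 m/s × 86400 s/d = 0.4061 m/d
Darcy flux q = K·i = 0.4061 × 0.003207 = 0.001302 m/d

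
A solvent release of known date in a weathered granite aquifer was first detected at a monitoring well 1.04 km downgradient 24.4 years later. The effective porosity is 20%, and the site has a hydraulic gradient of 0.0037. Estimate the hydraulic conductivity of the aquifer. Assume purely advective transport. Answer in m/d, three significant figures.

t = 24.4 years = 8906 d
L = 1.04 km = 1040 m
v = L / t = 1040 / 8906 = 0.1168 m/d
K = v · n / i = 0.1168 × 0.20 / 0.0037 = 6.31 m/d

6.31 m/d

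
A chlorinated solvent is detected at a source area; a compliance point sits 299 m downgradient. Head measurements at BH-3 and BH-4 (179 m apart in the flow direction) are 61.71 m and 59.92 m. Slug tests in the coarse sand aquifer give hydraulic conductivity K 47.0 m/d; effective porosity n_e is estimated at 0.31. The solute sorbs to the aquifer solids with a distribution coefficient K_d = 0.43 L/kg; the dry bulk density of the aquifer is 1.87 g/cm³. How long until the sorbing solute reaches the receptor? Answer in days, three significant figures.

Hydraulic gradient i = (61.71 − 59.92) / 179 = 1.79 / 179 = 0.01000
Specific discharge q = 47.0 × 0.01000 = 0.4700 m/d
v_s = q/n_e = 0.4700/0.31 = 1.516 m/d
Retardation R = 1 + ρ_b·K_d/n = 1 + 1.87×0.43/0.31 = 3.594
Contaminant velocity v_c = v/R = 1.516/3.594 = 0.4219 m/d
t = L/v_c = 299/0.4219 = 708.8 d

709 days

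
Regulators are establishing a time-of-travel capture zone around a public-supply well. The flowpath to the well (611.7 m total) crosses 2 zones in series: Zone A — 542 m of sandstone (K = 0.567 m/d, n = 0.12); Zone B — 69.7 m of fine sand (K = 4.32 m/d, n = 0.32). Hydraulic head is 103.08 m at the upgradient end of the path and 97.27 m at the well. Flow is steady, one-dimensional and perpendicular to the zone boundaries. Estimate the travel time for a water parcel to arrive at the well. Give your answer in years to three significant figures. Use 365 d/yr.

Total head drop ΔH = 103.08 − 97.27 = 5.81 m
Steady 1-D flow in series ⇒ the Darcy flux q is identical in every zone and the zone head losses add (resistances L/K in series).
Σ(L/K) = 542/0.567 + 69.7/4.32 = 955.9 + 16.13 = 972.0 d
q = ΔH / Σ(L/K) = 5.81 / 972.0 = 0.005977 m/d (same in every zone)
Zone A: v = q/n = 0.005977/0.12 = 0.04981 m/d → t_A = 542/0.04981 = 10880 d
Zone B: v = q/n = 0.005977/0.32 = 0.01868 m/d → t_B = 69.7/0.01868 = 3732 d
Total t = 10880 + 3732 = 14610 d
   = 14610 / 365 = 40.0 yr

40.0 years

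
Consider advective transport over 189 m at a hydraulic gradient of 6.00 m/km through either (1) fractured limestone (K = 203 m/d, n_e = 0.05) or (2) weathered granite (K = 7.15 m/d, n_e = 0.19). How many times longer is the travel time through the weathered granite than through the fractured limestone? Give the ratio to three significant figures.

108

Unit 1 (fractured limestone): v = 203×0.0060/0.05 = 24.36 m/d, t = 189/24.36 = 7.759 d
Unit 2 (weathered granite): v = 7.15×0.0060/0.19 = 0.2258 m/d, t = 189/0.2258 = 837.1 d
t(weathered granite) / t(fractured limestone) = 837.1/7.759 = 108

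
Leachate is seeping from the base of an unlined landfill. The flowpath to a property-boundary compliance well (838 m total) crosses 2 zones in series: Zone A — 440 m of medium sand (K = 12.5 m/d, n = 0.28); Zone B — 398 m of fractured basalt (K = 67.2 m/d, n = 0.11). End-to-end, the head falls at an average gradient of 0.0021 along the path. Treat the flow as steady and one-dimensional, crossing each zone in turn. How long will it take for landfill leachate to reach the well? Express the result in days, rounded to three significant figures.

Steady 1-D flow in series ⇒ the Darcy flux q is identical in every zone and the zone head losses add (resistances L/K in series).
Σ(L/K) = 440/12.5 + 398/67.2 = 35.20 + 5.923 = 41.12 d
K_eq = L_total / Σ(L/K) = 838 / 41.12 = 20.38 m/d
q = K_eq · i = 20.38 × 0.0021 = 0.04279 m/d (same in every zone)
Zone A: v = q/n = 0.04279/0.28 = 0.1528 m/d → t_A = 440/0.1528 = 2879 d
Zone B: v = q/n = 0.04279/0.11 = 0.3890 m/d → t_B = 398/0.3890 = 1023 d
Total t = 2879 + 1023 = 3902 d

3900 days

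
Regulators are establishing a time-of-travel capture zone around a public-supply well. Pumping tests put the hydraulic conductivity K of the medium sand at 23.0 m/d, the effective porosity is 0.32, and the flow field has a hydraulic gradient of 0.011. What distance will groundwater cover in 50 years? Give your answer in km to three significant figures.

14.4 km

q = Ki = 23.0 × 0.011 = 0.2530 m/d
v = Ki/n = 23.0·0.011/0.32 = 0.7906 m/d
T = 50 yr × 365 = 18250 d
L = v × T = 0.7906 × 18250 = 14430 m
   = 14.4 km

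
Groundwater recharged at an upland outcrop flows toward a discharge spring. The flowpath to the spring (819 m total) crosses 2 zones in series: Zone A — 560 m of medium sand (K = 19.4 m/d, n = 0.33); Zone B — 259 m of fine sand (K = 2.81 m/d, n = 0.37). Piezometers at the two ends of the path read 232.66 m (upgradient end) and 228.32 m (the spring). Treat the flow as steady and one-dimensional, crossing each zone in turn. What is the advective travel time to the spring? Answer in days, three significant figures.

7830 days

Total head drop ΔH = 232.66 − 228.32 = 4.34 m
Continuity: the same q passes through each zone, so ΔH = q·Σ(L_j/K_j) — the zones act as resistances in series.
Σ(L/K) = 560/19.4 + 259/2.81 = 28.87 + 92.17 = 121.0 d
q = ΔH / Σ(L/K) = 4.34 / 121.0 = 0.03586 m/d (same in every zone)
Zone A: v = q/n = 0.03586/0.33 = 0.1087 m/d → t_A = 560/0.1087 = 5154 d
Zone B: v = q/n = 0.03586/0.37 = 0.09691 m/d → t_B = 259/0.09691 = 2673 d
Total t = 5154 + 2673 = 7826 d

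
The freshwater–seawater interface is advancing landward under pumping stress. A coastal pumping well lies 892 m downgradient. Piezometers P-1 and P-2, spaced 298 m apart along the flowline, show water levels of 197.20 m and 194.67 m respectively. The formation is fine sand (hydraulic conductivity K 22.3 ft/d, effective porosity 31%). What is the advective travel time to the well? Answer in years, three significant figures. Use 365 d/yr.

13.1 years

Hydraulic gradient i = (197.20 − 194.67) / 298 = 2.53 / 298 = 0.008490
K = 22.3 ft/d × 0.3048 = 6.797 m/d
q = Ki = 6.797 × 0.008490 = 0.05771 m/d
Average linear velocity = 0.05771 / 0.31 = 0.1861 m/d
t = L / v = 892 / 0.1861 = 4792 d
   = 4792 / 365 = 13.1 yr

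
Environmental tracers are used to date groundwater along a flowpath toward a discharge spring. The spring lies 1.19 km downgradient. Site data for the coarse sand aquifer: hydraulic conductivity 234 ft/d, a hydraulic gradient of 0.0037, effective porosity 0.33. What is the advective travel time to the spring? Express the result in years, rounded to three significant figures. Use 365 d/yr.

4.08 years

K = 234 ft/d × 0.3048 = 71.32 m/d
Darcy flux q = K·i = 71.32 × 0.0037 = 0.2639 m/d
Average linear velocity = 0.2639 / 0.33 = 0.7997 m/d
L = 1.19 km = 1190 m
t = L / v = 1190 / 0.7997 = 1488 d
   = 1488 / 365 = 4.08 yr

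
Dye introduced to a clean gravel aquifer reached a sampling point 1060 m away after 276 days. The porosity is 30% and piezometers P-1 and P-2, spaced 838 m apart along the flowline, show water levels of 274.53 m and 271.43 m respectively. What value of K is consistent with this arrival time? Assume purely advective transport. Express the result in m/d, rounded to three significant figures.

Hydraulic gradient i = (274.53 − 271.43) / 838 = 3.10 / 838 = 0.003699
v = L / t = 1060 / 276 = 3.841 m/d
K = v · n / i = 3.841 × 0.30 / 0.003699 = 311 m/d

311 m/d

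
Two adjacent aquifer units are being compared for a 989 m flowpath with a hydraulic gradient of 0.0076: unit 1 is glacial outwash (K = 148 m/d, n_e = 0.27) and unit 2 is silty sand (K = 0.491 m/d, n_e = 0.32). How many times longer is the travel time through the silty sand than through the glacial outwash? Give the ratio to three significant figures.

357

Unit 1 (glacial outwash): v = 148×0.0076/0.27 = 4.166 m/d, t = 989/4.166 = 237.4 d
Unit 2 (silty sand): v = 0.491×0.0076/0.32 = 0.01166 m/d, t = 989/0.01166 = 84810 d
t(silty sand) / t(glacial outwash) = 84810/237.4 = 357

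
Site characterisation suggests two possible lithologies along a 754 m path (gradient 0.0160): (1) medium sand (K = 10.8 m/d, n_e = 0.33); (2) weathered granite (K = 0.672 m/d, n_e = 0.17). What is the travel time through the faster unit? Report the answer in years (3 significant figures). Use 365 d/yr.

3.95 years

Unit 1 (medium sand): v = 10.8×0.016/0.33 = 0.5236 m/d, t = 754/0.5236 = 1440 d
Unit 2 (weathered granite): v = 0.672×0.016/0.17 = 0.06325 m/d, t = 754/0.06325 = 11920 d
Faster: 1440 d / 365 = 3.95 yr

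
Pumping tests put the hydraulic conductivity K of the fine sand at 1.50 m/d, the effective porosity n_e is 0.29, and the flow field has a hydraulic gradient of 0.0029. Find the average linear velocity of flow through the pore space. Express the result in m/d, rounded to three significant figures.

Darcy flux q = K·i = 1.50 × 0.0029 = 0.004350 m/d
v_s = q/n_e = 0.004350/0.29 = 0.01500 m/d

0.0150 m/d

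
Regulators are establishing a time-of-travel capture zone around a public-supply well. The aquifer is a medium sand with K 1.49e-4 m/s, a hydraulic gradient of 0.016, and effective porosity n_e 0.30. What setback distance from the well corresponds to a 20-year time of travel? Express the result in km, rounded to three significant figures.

K = 1.49e-4 m/s × 86400 s/d = 12.87 m/d
Darcy flux q = K·i = 12.87 × 0.016 = 0.2060 m/d
v = Ki/n = 12.87·0.016/0.30 = 0.6866 m/d
T = 20 yr × 365 = 7300 d
L = v × T = 0.6866 × 7300 = 5012 m
   = 5.01 km

5.01 km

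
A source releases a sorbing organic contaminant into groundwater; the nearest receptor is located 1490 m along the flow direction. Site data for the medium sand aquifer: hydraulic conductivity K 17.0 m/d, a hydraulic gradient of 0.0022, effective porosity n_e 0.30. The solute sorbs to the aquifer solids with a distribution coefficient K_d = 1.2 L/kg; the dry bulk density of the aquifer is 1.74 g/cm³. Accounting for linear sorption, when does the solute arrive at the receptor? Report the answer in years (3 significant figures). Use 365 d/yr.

261 years

Darcy flux q = K·i = 17.0 × 0.0022 = 0.03740 m/d
v_s = q/n_e = 0.03740/0.30 = 0.1247 m/d
Retardation R = 1 + ρ_b·K_d/n = 1 + 1.74×1.2/0.30 = 7.960
Contaminant velocity v_c = v/R = 0.1247/7.960 = 0.01566 m/d
t = L/v_c = 1490/0.01566 = 95140 d
   = 95140/365 = 261 yr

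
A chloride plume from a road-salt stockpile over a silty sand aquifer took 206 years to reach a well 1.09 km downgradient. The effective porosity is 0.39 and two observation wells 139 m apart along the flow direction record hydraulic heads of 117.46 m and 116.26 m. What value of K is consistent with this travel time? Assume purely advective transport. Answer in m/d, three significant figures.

0.655 m/d

Hydraulic gradient i = (117.46 − 116.26) / 139 = 1.20 / 139 = 0.008633
t = 206 years = 75190 d
L = 1.09 km = 1090 m
v = L / t = 1090 / 75190 = 0.01450 m/d
K = v · n / i = 0.01450 × 0.39 / 0.008633 = 0.655 m/d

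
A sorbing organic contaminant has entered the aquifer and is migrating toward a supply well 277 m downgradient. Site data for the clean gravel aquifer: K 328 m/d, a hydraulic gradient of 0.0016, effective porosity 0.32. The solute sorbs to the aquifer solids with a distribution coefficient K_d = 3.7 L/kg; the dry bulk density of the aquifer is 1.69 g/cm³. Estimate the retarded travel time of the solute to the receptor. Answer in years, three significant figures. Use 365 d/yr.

9.51 years

Darcy flux q = K·i = 328 × 0.0016 = 0.5248 m/d
Average linear velocity = 0.5248 / 0.32 = 1.640 m/d
Retardation R = 1 + ρ_b·K_d/n = 1 + 1.69×3.7/0.32 = 20.54
Contaminant velocity v_c = v/R = 1.640/20.54 = 0.07984 m/d
t = L/v_c = 277/0.07984 = 3469 d
   = 3469/365 = 9.51 yr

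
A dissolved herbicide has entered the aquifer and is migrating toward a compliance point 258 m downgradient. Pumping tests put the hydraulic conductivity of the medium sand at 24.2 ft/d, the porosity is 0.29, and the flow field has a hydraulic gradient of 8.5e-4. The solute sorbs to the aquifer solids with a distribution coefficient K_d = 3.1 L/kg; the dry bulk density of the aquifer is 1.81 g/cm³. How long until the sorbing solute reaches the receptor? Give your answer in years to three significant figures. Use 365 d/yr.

K = 24.2 ft/d × 0.3048 = 7.376 m/d
Specific discharge q = 7.376 × 8.5e-4 = 0.006270 m/d
Average linear velocity = 0.006270 / 0.29 = 0.02162 m/d
Retardation R = 1 + ρ_b·K_d/n = 1 + 1.81×3.1/0.29 = 20.35
Contaminant velocity v_c = v/R = 0.02162/20.35 = 0.001062 m/d
t = L/v_c = 258/0.001062 = 242800 d
   = 242800/365 = 665 yr

665 years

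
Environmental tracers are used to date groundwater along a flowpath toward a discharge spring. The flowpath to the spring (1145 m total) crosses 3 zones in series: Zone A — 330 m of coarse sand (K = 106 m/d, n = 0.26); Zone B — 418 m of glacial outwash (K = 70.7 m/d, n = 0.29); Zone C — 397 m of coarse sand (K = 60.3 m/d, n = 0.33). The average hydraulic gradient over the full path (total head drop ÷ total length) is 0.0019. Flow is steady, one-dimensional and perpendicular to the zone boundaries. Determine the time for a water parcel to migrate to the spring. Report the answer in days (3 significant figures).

Continuity: the same q passes through each zone, so ΔH = q·Σ(L_j/K_j) — the zones act as resistances in series.
Σ(L/K) = 330/106 + 418/70.7 + 397/60.3 = 3.113 + 5.912 + 6.584 = 15.61 d
K_eq = L_total / Σ(L/K) = 1145 / 15.61 = 73.35 m/d
q = K_eq · i = 73.35 × 0.0019 = 0.1394 m/d (same in every zone)
Zone A: v = q/n = 0.1394/0.26 = 0.5360 m/d → t_A = 330/0.5360 = 615.6 d
Zone B: v = q/n = 0.1394/0.29 = 0.4806 m/d → t_B = 418/0.4806 = 869.8 d
Zone C: v = q/n = 0.1394/0.33 = 0.4223 m/d → t_C = 397/0.4223 = 940.0 d
Total t = 615.6 + 869.8 + 940.0 = 2425 d

2430 days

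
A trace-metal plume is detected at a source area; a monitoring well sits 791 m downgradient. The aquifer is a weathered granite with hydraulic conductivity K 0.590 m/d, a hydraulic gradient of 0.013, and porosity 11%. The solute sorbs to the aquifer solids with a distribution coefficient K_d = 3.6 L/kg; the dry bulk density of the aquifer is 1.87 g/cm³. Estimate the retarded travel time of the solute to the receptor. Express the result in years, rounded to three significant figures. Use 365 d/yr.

1930 years

q = Ki = 0.590 × 0.013 = 0.007670 m/d
v = Ki/n = 0.590·0.013/0.11 = 0.06973 m/d
Retardation R = 1 + ρ_b·K_d/n = 1 + 1.87×3.6/0.11 = 62.20
Contaminant velocity v_c = v/R = 0.06973/62.20 = 0.001121 m/d
t = L/v_c = 791/0.001121 = 705600 d
   = 705600/365 = 1930 yr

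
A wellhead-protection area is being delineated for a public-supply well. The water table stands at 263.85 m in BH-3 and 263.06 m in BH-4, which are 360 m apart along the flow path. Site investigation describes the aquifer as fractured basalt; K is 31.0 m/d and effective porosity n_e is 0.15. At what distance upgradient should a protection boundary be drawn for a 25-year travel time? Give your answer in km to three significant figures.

4.14 km

Hydraulic gradient i = (263.85 − 263.06) / 360 = 0.79 / 360 = 0.002194
Specific discharge q = 31.0 × 0.002194 = 0.06803 m/d
Average linear velocity = 0.06803 / 0.15 = 0.4535 m/d
T = 25 yr × 365 = 9125 d
L = v × T = 0.4535 × 9125 = 4138 m
   = 4.14 km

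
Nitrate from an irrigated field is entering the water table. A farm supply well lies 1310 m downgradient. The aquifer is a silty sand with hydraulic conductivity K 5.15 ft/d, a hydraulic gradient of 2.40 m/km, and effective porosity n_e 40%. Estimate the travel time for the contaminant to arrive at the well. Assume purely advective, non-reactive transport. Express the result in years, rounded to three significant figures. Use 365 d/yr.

381 years

K = 5.15 ft/d × 0.3048 = 1.570 m/d
q = Ki = 1.570 × 0.0024 = 0.003767 m/d
Seepage velocity v = q / n = 0.003767 / 0.40 = 0.009418 m/d
t = L / v = 1310 / 0.009418 = 139100 d
   = 139100 / 365 = 381 yr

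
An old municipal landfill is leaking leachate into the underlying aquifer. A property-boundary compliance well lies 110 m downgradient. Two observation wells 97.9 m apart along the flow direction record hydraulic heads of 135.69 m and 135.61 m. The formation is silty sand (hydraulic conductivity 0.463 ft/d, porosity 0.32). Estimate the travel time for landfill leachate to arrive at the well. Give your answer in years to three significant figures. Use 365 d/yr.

Hydraulic gradient i = (135.69 − 135.61) / 97.9 = 0.08 / 97.9 = 8.172e-4
K = 0.463 ft/d × 0.3048 = 0.1411 m/d
q = Ki = 0.1411 × 8.172e-4 = 1.153e-4 m/d
v_s = q/n_e = 1.153e-4/0.32 = 3.604e-4 m/d
t = L / v = 110 / 3.604e-4 = 305200 d
   = 305200 / 365 = 836 yr

836 years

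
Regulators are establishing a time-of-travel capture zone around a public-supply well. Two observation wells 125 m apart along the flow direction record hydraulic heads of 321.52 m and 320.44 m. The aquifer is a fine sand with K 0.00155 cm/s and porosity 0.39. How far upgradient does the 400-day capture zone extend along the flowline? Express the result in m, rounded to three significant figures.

11.9 m

Hydraulic gradient i = (321.52 − 320.44) / 125 = 1.08 / 125 = 0.008640
K = 0.00155 cm/s × 864 = 1.339 m/d
Specific discharge q = 1.339 × 0.008640 = 0.01157 m/d
v_s = q/n_e = 0.01157/0.39 = 0.02967 m/d
L = v × T = 0.02967 × 400 = 11.87 m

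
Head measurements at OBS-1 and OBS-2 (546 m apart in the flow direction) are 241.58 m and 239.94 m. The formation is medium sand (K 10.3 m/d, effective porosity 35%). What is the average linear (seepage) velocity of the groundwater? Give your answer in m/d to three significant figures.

Hydraulic gradient i = (241.58 − 239.94) / 546 = 1.64 / 546 = 0.003004
Darcy flux q = K·i = 10.3 × 0.003004 = 0.03094 m/d
v_s = q/n_e = 0.03094/0.35 = 0.08839 m/d

0.0884 m/d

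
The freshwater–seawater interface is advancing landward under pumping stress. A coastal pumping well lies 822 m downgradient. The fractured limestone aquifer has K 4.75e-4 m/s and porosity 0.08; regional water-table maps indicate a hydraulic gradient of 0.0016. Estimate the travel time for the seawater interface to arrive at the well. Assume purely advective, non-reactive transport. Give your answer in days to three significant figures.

K = 4.75e-4 m/s × 86400 s/d = 41.04 m/d
Darcy flux q = K·i = 41.04 × 0.0016 = 0.06566 m/d
v = Ki/n = 41.04·0.0016/0.08 = 0.8208 m/d
t = L / v = 822 / 0.8208 = 1001 d

1000 days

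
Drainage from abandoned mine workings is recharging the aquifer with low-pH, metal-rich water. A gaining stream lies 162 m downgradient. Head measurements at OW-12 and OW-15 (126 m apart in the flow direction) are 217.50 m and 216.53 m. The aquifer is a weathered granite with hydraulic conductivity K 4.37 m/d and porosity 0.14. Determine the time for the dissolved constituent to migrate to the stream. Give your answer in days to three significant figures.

674 days

Hydraulic gradient i = (217.50 − 216.53) / 126 = 0.97 / 126 = 0.007698
Specific discharge q = 4.37 × 0.007698 = 0.03364 m/d
Average linear velocity = 0.03364 / 0.14 = 0.2403 m/d
t = L / v = 162 / 0.2403 = 674.2 d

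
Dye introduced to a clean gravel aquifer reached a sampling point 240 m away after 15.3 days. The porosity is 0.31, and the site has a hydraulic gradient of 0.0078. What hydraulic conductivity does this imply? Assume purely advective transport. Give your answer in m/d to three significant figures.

v = L / t = 240 / 15.3 = 15.69 m/d
K = v · n / i = 15.69 × 0.31 / 0.0078 = 623 m/d

623 m/d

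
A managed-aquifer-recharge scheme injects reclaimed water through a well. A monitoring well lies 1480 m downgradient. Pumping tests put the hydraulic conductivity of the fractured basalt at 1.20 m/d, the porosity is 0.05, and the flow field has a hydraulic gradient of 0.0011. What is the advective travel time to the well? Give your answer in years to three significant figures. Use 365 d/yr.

154 years

Darcy flux q = K·i = 1.20 × 0.0011 = 0.001320 m/d
Seepage velocity v = q / n = 0.001320 / 0.05 = 0.02640 m/d
t = L / v = 1480 / 0.02640 = 56060 d
   = 56060 / 365 = 154 yr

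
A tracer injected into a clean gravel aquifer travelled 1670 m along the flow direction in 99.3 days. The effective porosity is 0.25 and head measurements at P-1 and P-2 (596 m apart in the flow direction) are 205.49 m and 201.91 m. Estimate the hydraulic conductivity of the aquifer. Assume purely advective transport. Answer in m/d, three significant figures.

Hydraulic gradient i = (205.49 − 201.91) / 596 = 3.58 / 596 = 0.006007
v = L / t = 1670 / 99.3 = 16.82 m/d
K = v · n / i = 16.82 × 0.25 / 0.006007 = 700 m/d

700 m/d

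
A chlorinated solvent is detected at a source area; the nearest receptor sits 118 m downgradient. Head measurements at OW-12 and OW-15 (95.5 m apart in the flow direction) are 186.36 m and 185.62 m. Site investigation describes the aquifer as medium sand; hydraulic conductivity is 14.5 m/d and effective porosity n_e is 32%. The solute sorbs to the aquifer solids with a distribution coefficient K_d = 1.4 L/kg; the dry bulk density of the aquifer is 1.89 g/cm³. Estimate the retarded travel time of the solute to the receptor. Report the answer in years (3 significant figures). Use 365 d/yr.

8.53 years

Hydraulic gradient i = (186.36 − 185.62) / 95.5 = 0.74 / 95.5 = 0.007749
Darcy flux q = K·i = 14.5 × 0.007749 = 0.1124 m/d
v = Ki/n = 14.5·0.007749/0.32 = 0.3511 m/d
Retardation R = 1 + ρ_b·K_d/n = 1 + 1.89×1.4/0.32 = 9.269
Contaminant velocity v_c = v/R = 0.3511/9.269 = 0.03788 m/d
t = L/v_c = 118/0.03788 = 3115 d
   = 3115/365 = 8.53 yr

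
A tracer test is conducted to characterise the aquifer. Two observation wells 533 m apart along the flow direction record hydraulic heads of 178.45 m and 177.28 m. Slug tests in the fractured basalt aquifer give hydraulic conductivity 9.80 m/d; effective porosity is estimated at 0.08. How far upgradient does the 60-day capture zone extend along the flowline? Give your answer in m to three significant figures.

16.1 m

Hydraulic gradient i = (178.45 − 177.28) / 533 = 1.17 / 533 = 0.002195
Specific discharge q = 9.80 × 0.002195 = 0.02151 m/d
Seepage velocity v = q / n = 0.02151 / 0.08 = 0.2689 m/d
L = v × T = 0.2689 × 60 = 16.13 m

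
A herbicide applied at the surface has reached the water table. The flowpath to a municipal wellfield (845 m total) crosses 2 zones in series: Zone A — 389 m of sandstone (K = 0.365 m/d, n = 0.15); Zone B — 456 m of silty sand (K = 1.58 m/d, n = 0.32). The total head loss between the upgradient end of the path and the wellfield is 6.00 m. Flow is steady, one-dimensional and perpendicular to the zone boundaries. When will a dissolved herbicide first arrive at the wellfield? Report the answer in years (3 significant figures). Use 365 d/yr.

Steady 1-D flow in series ⇒ the Darcy flux q is identical in every zone and the zone head losses add (resistances L/K in series).
Σ(L/K) = 389/0.365 + 456/1.58 = 1066 + 288.6 = 1354 d
q = ΔH / Σ(L/K) = 6.00 / 1354 = 0.004430 m/d (same in every zone)
Zone A: v = q/n = 0.004430/0.15 = 0.02953 m/d → t_A = 389/0.02953 = 13170 d
Zone B: v = q/n = 0.004430/0.32 = 0.01384 m/d → t_B = 456/0.01384 = 32940 d
Total t = 13170 + 32940 = 46110 d
   = 46110 / 365 = 126 yr

126 years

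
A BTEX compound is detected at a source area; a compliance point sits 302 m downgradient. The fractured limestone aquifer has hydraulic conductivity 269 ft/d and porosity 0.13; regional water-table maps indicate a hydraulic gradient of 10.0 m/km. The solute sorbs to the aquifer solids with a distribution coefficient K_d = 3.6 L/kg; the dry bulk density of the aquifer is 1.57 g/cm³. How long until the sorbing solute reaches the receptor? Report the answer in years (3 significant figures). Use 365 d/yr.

K = 269 ft/d × 0.3048 = 81.99 m/d
Specific discharge q = 81.99 × 0.010 = 0.8199 m/d
v_s = q/n_e = 0.8199/0.13 = 6.307 m/d
Retardation R = 1 + ρ_b·K_d/n = 1 + 1.57×3.6/0.13 = 44.48
Contaminant velocity v_c = v/R = 6.307/44.48 = 0.1418 m/d
t = L/v_c = 302/0.1418 = 2130 d
   = 2130/365 = 5.83 yr

5.83 years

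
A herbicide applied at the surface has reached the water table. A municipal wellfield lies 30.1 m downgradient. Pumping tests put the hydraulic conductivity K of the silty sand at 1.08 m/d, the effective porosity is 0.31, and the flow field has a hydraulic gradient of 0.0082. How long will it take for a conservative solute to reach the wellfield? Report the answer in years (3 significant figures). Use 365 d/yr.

2.89 years

Specific discharge q = 1.08 × 0.0082 = 0.008856 m/d
Seepage velocity v = q / n = 0.008856 / 0.31 = 0.02857 m/d
t = L / v = 30.1 / 0.02857 = 1054 d
   = 1054 / 365 = 2.89 yr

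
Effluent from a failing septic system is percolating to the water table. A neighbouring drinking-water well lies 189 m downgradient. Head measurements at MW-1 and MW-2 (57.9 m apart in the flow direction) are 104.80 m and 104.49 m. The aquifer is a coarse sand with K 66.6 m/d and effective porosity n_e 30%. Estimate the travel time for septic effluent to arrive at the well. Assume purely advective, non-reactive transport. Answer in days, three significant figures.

Hydraulic gradient i = (104.80 − 104.49) / 57.9 = 0.31 / 57.9 = 0.005354
Specific discharge q = 66.6 × 0.005354 = 0.3566 m/d
Seepage velocity v = q / n = 0.3566 / 0.30 = 1.189 m/d
t = L / v = 189 / 1.189 = 159.0 d

159 days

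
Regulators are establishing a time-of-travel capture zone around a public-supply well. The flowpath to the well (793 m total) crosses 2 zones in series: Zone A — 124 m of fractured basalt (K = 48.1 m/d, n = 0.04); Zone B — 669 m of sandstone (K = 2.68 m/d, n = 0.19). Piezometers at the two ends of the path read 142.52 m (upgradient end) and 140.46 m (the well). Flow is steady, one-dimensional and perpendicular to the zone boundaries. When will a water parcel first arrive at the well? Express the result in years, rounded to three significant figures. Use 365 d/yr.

Total head drop ΔH = 142.52 − 140.46 = 2.06 m
Steady 1-D flow in series ⇒ the Darcy flux q is identical in every zone and the zone head losses add (resistances L/K in series).
Σ(L/K) = 124/48.1 + 669/2.68 = 2.578 + 249.6 = 252.2 d
q = ΔH / Σ(L/K) = 2.06 / 252.2 = 0.008168 m/d (same in every zone)
Zone A: v = q/n = 0.008168/0.04 = 0.2042 m/d → t_A = 124/0.2042 = 607.3 d
Zone B: v = q/n = 0.008168/0.19 = 0.04299 m/d → t_B = 669/0.04299 = 15560 d
Total t = 607.3 + 15560 = 16170 d
   = 16170 / 365 = 44.3 yr

44.3 years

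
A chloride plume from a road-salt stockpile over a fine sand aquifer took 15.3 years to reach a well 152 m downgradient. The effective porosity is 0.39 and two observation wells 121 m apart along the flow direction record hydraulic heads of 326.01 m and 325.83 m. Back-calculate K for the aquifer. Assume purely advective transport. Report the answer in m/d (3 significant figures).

Hydraulic gradient i = (326.01 − 325.83) / 121 = 0.18 / 121 = 0.001488
t = 15.3 years = 5585 d
v = L / t = 152 / 5585 = 0.02722 m/d
K = v · n / i = 0.02722 × 0.39 / 0.001488 = 7.14 m/d

7.14 m/d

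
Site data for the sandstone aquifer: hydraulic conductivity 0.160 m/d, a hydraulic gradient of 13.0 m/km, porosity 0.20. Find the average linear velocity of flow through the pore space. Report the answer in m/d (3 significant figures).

Darcy flux q = K·i = 0.160 × 0.013 = 0.002080 m/d
v = Ki/n = 0.160·0.013/0.20 = 0.01040 m/d

0.0104 m/d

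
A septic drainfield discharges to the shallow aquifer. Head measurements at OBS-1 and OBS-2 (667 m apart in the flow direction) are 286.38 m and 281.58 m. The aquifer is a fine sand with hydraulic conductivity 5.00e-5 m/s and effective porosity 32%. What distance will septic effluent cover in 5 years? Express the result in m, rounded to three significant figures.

177 m

Hydraulic gradient i = (286.38 − 281.58) / 667 = 4.80 / 667 = 0.007196
K = 5.00e-5 m/s × 86400 s/d = 4.320 m/d
Darcy flux q = K·i = 4.320 × 0.007196 = 0.03109 m/d
v_s = q/n_e = 0.03109/0.32 = 0.09715 m/d
T = 5 yr × 365 = 1825 d
L = v × T = 0.09715 × 1825 = 177.3 m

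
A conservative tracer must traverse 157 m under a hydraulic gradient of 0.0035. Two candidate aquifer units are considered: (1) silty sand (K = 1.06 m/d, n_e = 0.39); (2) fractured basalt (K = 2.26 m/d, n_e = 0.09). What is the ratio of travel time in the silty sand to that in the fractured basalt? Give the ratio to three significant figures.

Unit 1 (silty sand): v = 1.06×0.0035/0.39 = 0.009513 m/d, t = 157/0.009513 = 16500 d
Unit 2 (fractured basalt): v = 2.26×0.0035/0.09 = 0.08789 m/d, t = 157/0.08789 = 1786 d
t(silty sand) / t(fractured basalt) = 16500/1786 = 9.24

9.24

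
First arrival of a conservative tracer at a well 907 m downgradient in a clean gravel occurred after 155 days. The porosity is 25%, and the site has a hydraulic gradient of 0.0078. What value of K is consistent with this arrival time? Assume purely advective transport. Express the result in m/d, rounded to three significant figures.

v = L / t = 907 / 155 = 5.852 m/d
K = v · n / i = 5.852 × 0.25 / 0.0078 = 188 m/d

188 m/d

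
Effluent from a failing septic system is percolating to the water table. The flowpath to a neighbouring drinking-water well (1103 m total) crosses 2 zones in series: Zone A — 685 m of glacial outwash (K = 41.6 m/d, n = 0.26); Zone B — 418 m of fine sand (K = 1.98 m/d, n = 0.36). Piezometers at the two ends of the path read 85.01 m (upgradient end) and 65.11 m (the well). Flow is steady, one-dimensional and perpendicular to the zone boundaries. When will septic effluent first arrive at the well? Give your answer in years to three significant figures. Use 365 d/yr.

10.3 years

Total head drop ΔH = 85.01 − 65.11 = 19.90 m
Continuity: the same q passes through each zone, so ΔH = q·Σ(L_j/K_j) — the zones act as resistances in series.
Σ(L/K) = 685/41.6 + 418/1.98 = 16.47 + 211.1 = 227.6 d
q = ΔH / Σ(L/K) = 19.90 / 227.6 = 0.08744 m/d (same in every zone)
Zone A: v = q/n = 0.08744/0.26 = 0.3363 m/d → t_A = 685/0.3363 = 2037 d
Zone B: v = q/n = 0.08744/0.36 = 0.2429 m/d → t_B = 418/0.2429 = 1721 d
Total t = 2037 + 1721 = 3758 d
   = 3758 / 365 = 10.3 yr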